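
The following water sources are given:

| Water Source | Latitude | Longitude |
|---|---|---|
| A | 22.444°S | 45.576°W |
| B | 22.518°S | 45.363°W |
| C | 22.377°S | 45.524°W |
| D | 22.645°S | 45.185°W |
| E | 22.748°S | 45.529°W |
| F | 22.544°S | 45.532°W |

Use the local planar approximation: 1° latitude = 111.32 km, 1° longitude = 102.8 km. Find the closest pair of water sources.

Pairwise distances:
A–B: √((-0.074·111.32)² + (0.213·102.8)²) = √(67.85937 + 479.45233) = 23.395 km
A–C: √((0.067·111.32)² + (0.052·102.8)²) = √(55.62833 + 28.57544) = 9.176 km
A–D: √((-0.201·111.32)² + (0.391·102.8)²) = √(500.65495 + 1615.62195) = 46.003 km
A–E: √((-0.304·111.32)² + (0.047·102.8)²) = √(1145.23223 + 23.34436) = 34.184 km
A–F: √((-0.100·111.32)² + (0.044·102.8)²) = √(123.92142 + 20.45934) = 12.016 km
B–C: √((0.141·111.32)² + (-0.161·102.8)²) = √(246.36818 + 273.92898) = 22.810 km
B–D: √((-0.127·111.32)² + (0.178·102.8)²) = √(199.87286 + 334.83144) = 23.124 km
B–E: √((-0.230·111.32)² + (-0.166·102.8)²) = √(655.54433 + 291.20740) = 30.769 km
B–F: √((-0.026·111.32)² + (-0.169·102.8)²) = √(8.37709 + 301.82808) = 17.613 km
C–D: √((-0.268·111.32)² + (0.339·102.8)²) = √(890.05324 + 1214.46674) = 45.875 km
C–E: √((-0.371·111.32)² + (-0.005·102.8)²) = √(1705.66687 + 0.26420) = 41.303 km
C–F: √((-0.167·111.32)² + (-0.008·102.8)²) = √(345.60446 + 0.67634) = 18.609 km
D–E: √((-0.103·111.32)² + (-0.344·102.8)²) = √(131.46824 + 1250.55591) = 37.176 km
D–F: √((0.101·111.32)² + (-0.347·102.8)²) = √(126.41224 + 1272.46305) = 37.402 km
E–F: √((0.204·111.32)² + (-0.003·102.8)²) = √(515.71140 + 0.09511) = 22.711 km
Closest pair: A–C at 9.176 km.

A and C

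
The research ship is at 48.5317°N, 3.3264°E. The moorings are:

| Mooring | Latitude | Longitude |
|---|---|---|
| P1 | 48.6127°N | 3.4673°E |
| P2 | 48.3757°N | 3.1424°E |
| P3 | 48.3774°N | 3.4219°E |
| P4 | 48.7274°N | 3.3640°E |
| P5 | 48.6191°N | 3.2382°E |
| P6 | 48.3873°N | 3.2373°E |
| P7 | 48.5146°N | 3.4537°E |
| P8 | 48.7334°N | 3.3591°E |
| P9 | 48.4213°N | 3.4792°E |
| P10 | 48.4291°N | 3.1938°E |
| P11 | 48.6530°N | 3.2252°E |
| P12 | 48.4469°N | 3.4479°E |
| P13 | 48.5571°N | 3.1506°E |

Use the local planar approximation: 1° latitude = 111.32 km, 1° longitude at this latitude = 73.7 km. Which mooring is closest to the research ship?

P7

Distances from 48.5317°N, 3.3264°E:
P1: 13.7528 km
P2: 22.0334 km
P3: 18.5628 km
P4: 21.9609 km
P5: 11.7011 km
P6: 17.3642 km
P7: 9.5732 km
P8: 22.5822 km
P9: 16.6690 km
P10: 15.0317 km
P11: 15.4260 km
P12: 13.0114 km
P13: 13.2614 km
Minimum: P7 at 9.5732 km.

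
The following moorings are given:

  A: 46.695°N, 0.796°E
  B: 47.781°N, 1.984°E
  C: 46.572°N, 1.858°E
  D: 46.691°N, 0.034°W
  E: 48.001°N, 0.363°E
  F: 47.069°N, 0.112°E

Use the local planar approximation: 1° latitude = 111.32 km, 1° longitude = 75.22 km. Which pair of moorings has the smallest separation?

D and F

Pairwise distances:
A–B: 150.335 km
A–C: 81.049 km
A–D: 62.434 km
A–E: 148.988 km
A–F: 66.185 km
B–C: 134.919 km
B–D: 194.331 km
B–E: 124.367 km
B–F: 161.586 km
C–D: 142.931 km
C–E: 194.811 km
C–F: 142.512 km
D–E: 148.855 km
D–F: 43.488 km
E–F: 105.454 km
Closest pair: D–F at 43.488 km.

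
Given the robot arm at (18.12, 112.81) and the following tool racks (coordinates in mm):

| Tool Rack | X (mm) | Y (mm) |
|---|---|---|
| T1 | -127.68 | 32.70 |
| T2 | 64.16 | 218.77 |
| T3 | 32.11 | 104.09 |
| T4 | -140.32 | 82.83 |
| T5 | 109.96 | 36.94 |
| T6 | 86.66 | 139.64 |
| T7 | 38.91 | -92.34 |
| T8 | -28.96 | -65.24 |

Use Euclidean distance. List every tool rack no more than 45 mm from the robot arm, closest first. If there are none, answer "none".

Distances from (18.12, 112.81):
T1: √((-145.80)² + (-80.11)²) = √(21257.6400 + 6417.6121) = 166.36 mm
T2: √((46.04)² + (105.96)²) = √(2119.6816 + 11227.5216) = 115.53 mm
T3: √((13.99)² + (-8.72)²) = √(195.7201 + 76.0384) = 16.49 mm
T4: √((-158.44)² + (-29.98)²) = √(25103.2336 + 898.8004) = 161.25 mm
T5: √((91.84)² + (-75.87)²) = √(8434.5856 + 5756.2569) = 119.13 mm
T6: √((68.54)² + (26.83)²) = √(4697.7316 + 719.8489) = 73.60 mm
T7: √((20.79)² + (-205.15)²) = √(432.2241 + 42086.5225) = 206.20 mm
T8: √((-47.08)² + (-178.05)²) = √(2216.5264 + 31701.8025) = 184.17 mm
Threshold 45 mm: T3 (16.49 mm) is within range.

T3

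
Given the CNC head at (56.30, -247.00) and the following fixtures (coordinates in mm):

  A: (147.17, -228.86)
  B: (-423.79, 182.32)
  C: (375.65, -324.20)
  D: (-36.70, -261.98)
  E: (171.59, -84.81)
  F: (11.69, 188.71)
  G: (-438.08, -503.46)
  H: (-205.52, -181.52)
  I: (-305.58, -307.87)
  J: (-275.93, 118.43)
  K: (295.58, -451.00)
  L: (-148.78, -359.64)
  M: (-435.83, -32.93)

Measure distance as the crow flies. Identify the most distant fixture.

B

Distances from (56.30, -247.00):
A: √((90.87)² + (18.14)²) = √(8257.3569 + 329.0596) = 92.66 mm
B: √((-480.09)² + (429.32)²) = √(230486.4081 + 184315.6624) = 644.05 mm
C: √((319.35)² + (-77.20)²) = √(101984.4225 + 5959.8400) = 328.55 mm
D: √((-93.00)² + (-14.98)²) = √(8649.0000 + 224.4004) = 94.20 mm
E: √((115.29)² + (162.19)²) = √(13291.7841 + 26305.5961) = 198.99 mm
F: √((-44.61)² + (435.71)²) = √(1990.0521 + 189843.2041) = 437.99 mm
G: √((-494.38)² + (-256.46)²) = √(244411.5844 + 65771.7316) = 556.94 mm
H: √((-261.82)² + (65.48)²) = √(68549.7124 + 4287.6304) = 269.88 mm
I: √((-361.88)² + (-60.87)²) = √(130957.1344 + 3705.1569) = 366.96 mm
J: √((-332.23)² + (365.43)²) = √(110376.7729 + 133539.0849) = 493.88 mm
K: √((239.28)² + (-204.00)²) = √(57254.9184 + 41616.0000) = 314.44 mm
L: √((-205.08)² + (-112.64)²) = √(42057.8064 + 12687.7696) = 233.98 mm
M: √((-492.13)² + (214.07)²) = √(242191.9369 + 45825.9649) = 536.67 mm
Maximum: B at 644.05 mm.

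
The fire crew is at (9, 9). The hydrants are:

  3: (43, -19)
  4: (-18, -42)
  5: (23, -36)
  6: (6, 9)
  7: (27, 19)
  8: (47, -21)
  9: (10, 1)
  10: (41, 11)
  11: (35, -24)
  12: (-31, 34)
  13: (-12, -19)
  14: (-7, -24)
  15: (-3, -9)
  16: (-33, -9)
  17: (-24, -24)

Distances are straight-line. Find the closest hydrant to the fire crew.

6

Distances from (9, 9):
3: √((34)² + (-28)²) = √(1156.000 + 784.000) = 44.0
4: √((-27)² + (-51)²) = √(729.000 + 2601.000) = 57.7
5: √((14)² + (-45)²) = √(196.000 + 2025.000) = 47.1
6: √((-3)² + (0)²) = √(9.000 + 0.000) = 3.0
7: √((18)² + (10)²) = √(324.000 + 100.000) = 20.6
8: √((38)² + (-30)²) = √(1444.000 + 900.000) = 48.4
9: √((1)² + (-8)²) = √(1.000 + 64.000) = 8.1
10: √((32)² + (2)²) = √(1024.000 + 4.000) = 32.1
11: √((26)² + (-33)²) = √(676.000 + 1089.000) = 42.0
12: √((-40)² + (25)²) = √(1600.000 + 625.000) = 47.2
13: √((-21)² + (-28)²) = √(441.000 + 784.000) = 35.0
14: √((-16)² + (-33)²) = √(256.000 + 1089.000) = 36.7
15: √((-12)² + (-18)²) = √(144.000 + 324.000) = 21.6
16: √((-42)² + (-18)²) = √(1764.000 + 324.000) = 45.7
17: √((-33)² + (-33)²) = √(1089.000 + 1089.000) = 46.7
Minimum: 6 at 3.0.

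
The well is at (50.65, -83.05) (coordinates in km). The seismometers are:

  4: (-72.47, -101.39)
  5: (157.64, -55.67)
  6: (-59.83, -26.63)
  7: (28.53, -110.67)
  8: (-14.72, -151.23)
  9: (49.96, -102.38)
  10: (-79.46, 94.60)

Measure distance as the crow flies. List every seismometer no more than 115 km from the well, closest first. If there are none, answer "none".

9, 7, 8, 5

Distances from (50.65, -83.05):
4: √((-123.12)² + (-18.34)²) = √(15158.5344 + 336.3556) = 124.48 km
5: √((106.99)² + (27.38)²) = √(11446.8601 + 749.6644) = 110.44 km
6: √((-110.48)² + (56.42)²) = √(12205.8304 + 3183.2164) = 124.05 km
7: √((-22.12)² + (-27.62)²) = √(489.2944 + 762.8644) = 35.39 km
8: √((-65.37)² + (-68.18)²) = √(4273.2369 + 4648.5124) = 94.46 km
9: √((-0.69)² + (-19.33)²) = √(0.4761 + 373.6489) = 19.34 km
10: √((-130.11)² + (177.65)²) = √(16928.6121 + 31559.5225) = 220.20 km
Threshold 115 km: 9 (19.34 km), 7 (35.39 km), 8 (94.46 km), 5 (110.44 km) are within range.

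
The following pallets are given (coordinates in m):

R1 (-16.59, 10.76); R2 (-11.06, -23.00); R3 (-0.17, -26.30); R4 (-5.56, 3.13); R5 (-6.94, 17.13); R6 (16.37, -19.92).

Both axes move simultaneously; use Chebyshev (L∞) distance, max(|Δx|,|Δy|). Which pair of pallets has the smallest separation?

Pairwise distances:
R1–R2: 33.76 m
R1–R3: 37.06 m
R1–R4: 11.03 m
R1–R5: 9.65 m
R1–R6: 32.96 m
R2–R3: 10.89 m
R2–R4: 26.13 m
R2–R5: 40.13 m
R2–R6: 27.43 m
R3–R4: 29.43 m
R3–R5: 43.43 m
R3–R6: 16.54 m
R4–R5: 14.00 m
R4–R6: 23.05 m
R5–R6: 37.05 m
Closest pair: R1–R5 at 9.65 m.

R1 and R5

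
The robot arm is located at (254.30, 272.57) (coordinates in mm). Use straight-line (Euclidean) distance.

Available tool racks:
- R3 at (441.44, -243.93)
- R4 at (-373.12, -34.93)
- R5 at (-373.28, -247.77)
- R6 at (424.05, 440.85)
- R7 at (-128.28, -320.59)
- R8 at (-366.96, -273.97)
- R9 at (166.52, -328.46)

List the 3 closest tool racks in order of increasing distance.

Distances from (254.30, 272.57):
R3: 549.36 mm
R4: 698.72 mm
R5: 815.24 mm
R6: 239.03 mm
R7: 705.84 mm
R8: 827.45 mm
R9: 607.41 mm
Sorted: R6 (239.03 mm) < R3 (549.36 mm) < R9 (607.41 mm) < R4 (698.72 mm) < R7 (705.84 mm) < …

R6, R3, R9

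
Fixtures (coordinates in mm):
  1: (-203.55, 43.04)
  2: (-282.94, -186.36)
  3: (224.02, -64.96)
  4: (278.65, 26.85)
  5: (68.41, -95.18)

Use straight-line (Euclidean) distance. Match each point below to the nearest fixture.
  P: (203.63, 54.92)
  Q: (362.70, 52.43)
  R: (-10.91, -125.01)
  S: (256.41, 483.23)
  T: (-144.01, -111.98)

P at (203.63, 54.92):
  1: √((-407.18)² + (-11.88)²) = √(165795.5524 + 141.1344) = 407.35 mm
  2: √((-486.57)² + (-241.28)²) = √(236750.3649 + 58216.0384) = 543.11 mm
  3: √((20.39)² + (-119.88)²) = √(415.7521 + 14371.2144) = 121.60 mm
  4: √((75.02)² + (-28.07)²) = √(5628.0004 + 787.9249) = 80.10 mm
  5: √((-135.22)² + (-150.10)²) = √(18284.4484 + 22530.0100) = 202.03 mm
  → nearest: 4 (80.10 mm)
Q at (362.70, 52.43):
  1: √((-566.25)² + (-9.39)²) = √(320639.0625 + 88.1721) = 566.33 mm
  2: √((-645.64)² + (-238.79)²) = √(416851.0096 + 57020.6641) = 688.38 mm
  3: √((-138.68)² + (-117.39)²) = √(19232.1424 + 13780.4121) = 181.69 mm
  4: √((-84.05)² + (-25.58)²) = √(7064.4025 + 654.3364) = 87.86 mm
  5: √((-294.29)² + (-147.61)²) = √(86606.6041 + 21788.7121) = 329.23 mm
  → nearest: 4 (87.86 mm)
R at (-10.91, -125.01):
  1: √((-192.64)² + (168.05)²) = √(37110.1696 + 28240.8025) = 255.64 mm
  2: √((-272.03)² + (-61.35)²) = √(74000.3209 + 3763.8225) = 278.86 mm
  3: √((234.93)² + (60.05)²) = √(55192.1049 + 3606.0025) = 242.48 mm
  4: √((289.56)² + (151.86)²) = √(83844.9936 + 23061.4596) = 326.97 mm
  5: √((79.32)² + (29.83)²) = √(6291.6624 + 889.8289) = 84.74 mm
  → nearest: 5 (84.74 mm)
S at (256.41, 483.23):
  1: √((-459.96)² + (-440.19)²) = √(211563.2016 + 193767.2361) = 636.66 mm
  2: √((-539.35)² + (-669.59)²) = √(290898.4225 + 448350.7681) = 859.80 mm
  3: √((-32.39)² + (-548.19)²) = √(1049.1121 + 300512.2761) = 549.15 mm
  4: √((22.24)² + (-456.38)²) = √(494.6176 + 208282.7044) = 456.92 mm
  5: √((-188.00)² + (-578.41)²) = √(35344.0000 + 334558.1281) = 608.20 mm
  → nearest: 4 (456.92 mm)
T at (-144.01, -111.98):
  1: √((-59.54)² + (155.02)²) = √(3545.0116 + 24031.2004) = 166.06 mm
  2: √((-138.93)² + (-74.38)²) = √(19301.5449 + 5532.3844) = 157.59 mm
  3: √((368.03)² + (47.02)²) = √(135446.0809 + 2210.8804) = 371.02 mm
  4: √((422.66)² + (138.83)²) = √(178641.4756 + 19273.7689) = 444.88 mm
  5: √((212.42)² + (16.80)²) = √(45122.2564 + 282.2400) = 213.08 mm
  → nearest: 2 (157.59 mm)

P→4; Q→4; R→5; S→4; T→2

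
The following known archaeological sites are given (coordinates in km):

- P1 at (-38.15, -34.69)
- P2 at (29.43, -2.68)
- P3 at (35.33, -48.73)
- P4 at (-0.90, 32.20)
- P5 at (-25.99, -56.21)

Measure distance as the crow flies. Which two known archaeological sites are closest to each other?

P1 and P5

Pairwise distances:
P1–P5: 24.72 km
P2–P4: 46.22 km
P2–P3: 46.43 km
P3–P5: 61.77 km
P1–P2: 74.78 km
P1–P3: 74.81 km
P1–P4: 76.56 km
P2–P5: 77.05 km
P3–P4: 88.67 km
P4–P5: 91.90 km
Closest pair: P1–P5 at 24.72 km.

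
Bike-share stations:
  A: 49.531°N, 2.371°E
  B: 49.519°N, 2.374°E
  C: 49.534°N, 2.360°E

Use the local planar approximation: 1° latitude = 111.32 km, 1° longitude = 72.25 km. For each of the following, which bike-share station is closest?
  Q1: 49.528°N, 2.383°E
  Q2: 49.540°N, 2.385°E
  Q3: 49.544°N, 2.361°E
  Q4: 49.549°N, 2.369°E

Q1→A; Q2→A; Q3→C; Q4→C

Q1 at 49.528°N, 2.383°E:
  A: 0.929 km
  B: 1.194 km
  C: 1.791 km
  → nearest: A (0.929 km)
Q2 at 49.540°N, 2.385°E:
  A: 1.424 km
  B: 2.469 km
  C: 1.926 km
  → nearest: A (1.424 km)
Q3 at 49.544°N, 2.361°E:
  A: 1.617 km
  B: 2.937 km
  C: 1.116 km
  → nearest: C (1.116 km)
Q4 at 49.549°N, 2.369°E:
  A: 2.009 km
  B: 3.359 km
  C: 1.792 km
  → nearest: C (1.792 km)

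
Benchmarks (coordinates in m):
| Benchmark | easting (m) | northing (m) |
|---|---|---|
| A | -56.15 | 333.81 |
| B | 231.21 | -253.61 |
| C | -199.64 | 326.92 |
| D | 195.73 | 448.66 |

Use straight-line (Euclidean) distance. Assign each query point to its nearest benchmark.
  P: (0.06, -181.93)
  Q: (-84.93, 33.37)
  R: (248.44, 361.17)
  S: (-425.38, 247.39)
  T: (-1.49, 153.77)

P at (0.06, -181.93):
  A: √((-56.21)² + (515.74)²) = √(3159.5641 + 265987.7476) = 518.79 m
  B: √((231.15)² + (-71.68)²) = √(53430.3225 + 5138.0224) = 242.01 m
  C: √((-199.70)² + (508.85)²) = √(39880.0900 + 258928.3225) = 546.63 m
  D: √((195.67)² + (630.59)²) = √(38286.7489 + 397643.7481) = 660.25 m
  → nearest: B (242.01 m)
Q at (-84.93, 33.37):
  A: √((28.78)² + (300.44)²) = √(828.2884 + 90264.1936) = 301.82 m
  B: √((316.14)² + (-286.98)²) = √(99944.4996 + 82357.5204) = 426.97 m
  C: √((-114.71)² + (293.55)²) = √(13158.3841 + 86171.6025) = 315.17 m
  D: √((280.66)² + (415.29)²) = √(78770.0356 + 172465.7841) = 501.23 m
  → nearest: A (301.82 m)
R at (248.44, 361.17):
  A: √((-304.59)² + (-27.36)²) = √(92775.0681 + 748.5696) = 305.82 m
  B: √((-17.23)² + (-614.78)²) = √(296.8729 + 377954.4484) = 615.02 m
  C: √((-448.08)² + (-34.25)²) = √(200775.6864 + 1173.0625) = 449.39 m
  D: √((-52.71)² + (87.49)²) = √(2778.3441 + 7654.5001) = 102.14 m
  → nearest: D (102.14 m)
S at (-425.38, 247.39):
  A: √((369.23)² + (86.42)²) = √(136330.7929 + 7468.4164) = 379.21 m
  B: √((656.59)² + (-501.00)²) = √(431110.4281 + 251001.0000) = 825.90 m
  C: √((225.74)² + (79.53)²) = √(50958.5476 + 6325.0209) = 239.34 m
  D: √((621.11)² + (201.27)²) = √(385777.6321 + 40509.6129) = 652.91 m
  → nearest: C (239.34 m)
T at (-1.49, 153.77):
  A: √((-54.66)² + (180.04)²) = √(2987.7156 + 32414.4016) = 188.15 m
  B: √((232.70)² + (-407.38)²) = √(54149.2900 + 165958.4644) = 469.16 m
  C: √((-198.15)² + (173.15)²) = √(39263.4225 + 29980.9225) = 263.14 m
  D: √((197.22)² + (294.89)²) = √(38895.7284 + 86960.1121) = 354.76 m
  → nearest: A (188.15 m)

P→B; Q→A; R→D; S→C; T→A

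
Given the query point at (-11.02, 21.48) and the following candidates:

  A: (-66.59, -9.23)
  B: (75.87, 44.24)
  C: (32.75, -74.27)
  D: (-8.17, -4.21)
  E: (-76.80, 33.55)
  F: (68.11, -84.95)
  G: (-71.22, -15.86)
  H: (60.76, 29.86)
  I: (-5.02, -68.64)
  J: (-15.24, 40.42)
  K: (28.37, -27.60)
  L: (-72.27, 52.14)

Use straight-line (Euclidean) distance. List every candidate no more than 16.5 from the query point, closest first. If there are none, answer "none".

none

Distances from (-11.02, 21.48):
A: √((-55.57)² + (-30.71)²) = √(3088.0249 + 943.1041) = 63.49
B: √((86.89)² + (22.76)²) = √(7549.8721 + 518.0176) = 89.82
C: √((43.77)² + (-95.75)²) = √(1915.8129 + 9168.0625) = 105.28
D: √((2.85)² + (-25.69)²) = √(8.1225 + 659.9761) = 25.85
E: √((-65.78)² + (12.07)²) = √(4327.0084 + 145.6849) = 66.88
F: √((79.13)² + (-106.43)²) = √(6261.5569 + 11327.3449) = 132.62
G: √((-60.20)² + (-37.34)²) = √(3624.0400 + 1394.2756) = 70.84
H: √((71.78)² + (8.38)²) = √(5152.3684 + 70.2244) = 72.27
I: √((6.00)² + (-90.12)²) = √(36.0000 + 8121.6144) = 90.32
J: √((-4.22)² + (18.94)²) = √(17.8084 + 358.7236) = 19.40
K: √((39.39)² + (-49.08)²) = √(1551.5721 + 2408.8464) = 62.93
L: √((-61.25)² + (30.66)²) = √(3751.5625 + 940.0356) = 68.50
Threshold 16.5: none within range.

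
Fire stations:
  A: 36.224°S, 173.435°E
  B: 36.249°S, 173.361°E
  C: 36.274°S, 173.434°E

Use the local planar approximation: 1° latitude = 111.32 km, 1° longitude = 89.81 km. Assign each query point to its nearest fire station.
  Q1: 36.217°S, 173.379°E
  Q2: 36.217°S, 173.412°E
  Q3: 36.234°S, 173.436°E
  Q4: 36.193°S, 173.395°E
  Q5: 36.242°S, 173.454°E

Q1 at 36.217°S, 173.379°E:
  A: 5.089 km
  B: 3.912 km
  C: 8.041 km
  → nearest: B (3.912 km)
Q2 at 36.217°S, 173.412°E:
  A: 2.208 km
  B: 5.802 km
  C: 6.646 km
  → nearest: A (2.208 km)
Q3 at 36.234°S, 173.436°E:
  A: 1.117 km
  B: 6.940 km
  C: 4.456 km
  → nearest: A (1.117 km)
Q4 at 36.193°S, 173.395°E:
  A: 4.981 km
  B: 6.942 km
  C: 9.673 km
  → nearest: A (4.981 km)
Q5 at 36.242°S, 173.454°E:
  A: 2.632 km
  B: 8.389 km
  C: 3.989 km
  → nearest: A (2.632 km)

Q1→B; Q2→A; Q3→A; Q4→A; Q5→A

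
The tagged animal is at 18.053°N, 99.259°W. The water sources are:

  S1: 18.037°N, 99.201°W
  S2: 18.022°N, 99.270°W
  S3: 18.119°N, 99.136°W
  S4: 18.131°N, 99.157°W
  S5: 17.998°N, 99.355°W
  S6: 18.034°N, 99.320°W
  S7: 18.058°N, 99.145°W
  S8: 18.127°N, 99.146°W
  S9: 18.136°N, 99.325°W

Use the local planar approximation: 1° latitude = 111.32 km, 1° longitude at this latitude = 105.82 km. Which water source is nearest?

S2

Distances from 18.053°N, 99.259°W:
S1: 6.391 km
S2: 3.642 km
S3: 14.946 km
S4: 13.853 km
S5: 11.861 km
S6: 6.793 km
S7: 12.076 km
S8: 14.521 km
S9: 11.582 km
Minimum: S2 at 3.642 km.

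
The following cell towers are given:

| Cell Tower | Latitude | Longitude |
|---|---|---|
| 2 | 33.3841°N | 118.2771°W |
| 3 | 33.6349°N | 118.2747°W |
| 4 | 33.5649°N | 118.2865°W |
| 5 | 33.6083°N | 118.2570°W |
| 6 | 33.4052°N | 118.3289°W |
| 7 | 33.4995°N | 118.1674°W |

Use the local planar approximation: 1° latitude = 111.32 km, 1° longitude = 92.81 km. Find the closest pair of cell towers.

Pairwise distances:
2–3: √((0.2508·111.32)² + (0.0024·92.81)²) = √(779.473688 + 0.049615) = 27.9199 km
2–4: √((0.1808·111.32)² + (-0.0094·92.81)²) = √(405.082282 + 0.761106) = 20.1456 km
2–5: √((0.2242·111.32)² + (0.0201·92.81)²) = √(622.898969 + 3.480019) = 25.0276 km
2–6: √((0.0211·111.32)² + (-0.0518·92.81)²) = √(5.517106 + 23.112614) = 5.3507 km
2–7: √((0.1154·111.32)² + (0.1097·92.81)²) = √(165.028143 + 103.657994) = 16.3916 km
3–4: √((-0.0700·111.32)² + (-0.0118·92.81)²) = √(60.721498 + 1.199371) = 7.8690 km
3–5: √((-0.0266·111.32)² + (0.0177·92.81)²) = √(8.768184 + 2.698585) = 3.3863 km
3–6: √((-0.2297·111.32)² + (-0.0542·92.81)²) = √(653.835333 + 25.303938) = 26.0603 km
3–7: √((-0.1354·111.32)² + (0.1073·92.81)²) = √(227.187129 + 99.171981) = 18.0654 km
4–5: √((0.0434·111.32)² + (0.0295·92.81)²) = √(23.341344 + 7.496069) = 5.5531 km
4–6: √((-0.1597·111.32)² + (-0.0424·92.81)²) = √(316.050315 + 15.485358) = 18.2081 km
4–7: √((-0.0654·111.32)² + (0.1191·92.81)²) = √(53.003176 + 122.183643) = 13.2358 km
5–6: √((-0.2031·111.32)² + (-0.0719·92.81)²) = √(511.171041 + 44.529449) = 23.5733 km
5–7: √((-0.1088·111.32)² + (0.0896·92.81)²) = √(146.691242 + 69.152130) = 14.6916 km
6–7: √((0.0943·111.32)² + (0.1615·92.81)²) = √(110.197002 + 224.664575) = 18.2992 km
Closest pair: 3–5 at 3.3863 km.

3 and 5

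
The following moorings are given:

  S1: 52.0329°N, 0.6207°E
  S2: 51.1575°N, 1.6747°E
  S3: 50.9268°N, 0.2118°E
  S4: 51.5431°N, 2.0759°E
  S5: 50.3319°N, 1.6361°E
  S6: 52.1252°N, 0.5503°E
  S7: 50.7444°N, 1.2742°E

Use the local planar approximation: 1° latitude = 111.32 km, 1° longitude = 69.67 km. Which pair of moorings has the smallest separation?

Pairwise distances:
S1–S2: √((-0.8754·111.32)² + (1.0540·69.67)²) = √(9496.410507 + 5392.285060) = 122.0192 km
S1–S3: √((-1.1061·111.32)² + (-0.4089·69.67)²) = √(15161.255967 + 811.569733) = 126.3836 km
S1–S4: √((-0.4898·111.32)² + (1.4552·69.67)²) = √(2972.925026 + 10278.671658) = 115.1156 km
S1–S5: √((-1.7010·111.32)² + (1.0154·69.67)²) = √(35855.437212 + 5004.560447) = 202.1386 km
S1–S6: √((0.0923·111.32)² + (-0.0704·69.67)²) = √(105.572255 + 24.056749) = 11.3855 km
S1–S7: √((-1.2885·111.32)² + (0.6535·69.67)²) = √(20573.834459 + 2072.921256) = 150.4884 km
S2–S3: √((-0.2307·111.32)² + (-1.4629·69.67)²) = √(659.540675 + 10387.735933) = 105.1060 km
S2–S4: √((0.3856·111.32)² + (0.4012·69.67)²) = √(1842.554938 + 781.292166) = 51.2235 km
S2–S5: √((-0.8256·111.32)² + (-0.0386·69.67)²) = √(8446.674603 + 7.232130) = 91.9451 km
S2–S6: √((0.9677·111.32)² + (-1.1244·69.67)²) = √(11604.538599 + 6136.677422) = 133.1962 km
S2–S7: √((-0.4131·111.32)² + (-0.4005·69.67)²) = √(2114.739052 + 778.568201) = 53.7895 km
S3–S4: √((0.6163·111.32)² + (1.8641·69.67)²) = √(4706.854038 + 16866.696643) = 146.8794 km
S3–S5: √((-0.5949·111.32)² + (1.4243·69.67)²) = √(4385.653672 + 9846.787590) = 119.2998 km
S3–S6: √((1.1984·111.32)² + (0.3385·69.67)²) = √(17797.130953 + 556.171803) = 135.4744 km
S3–S7: √((-0.1824·111.32)² + (1.0624·69.67)²) = √(412.283604 + 5478.576687) = 76.7519 km
S4–S5: √((-1.2112·111.32)² + (-0.4398·69.67)²) = √(18179.340314 + 938.862669) = 138.2686 km
S4–S6: √((0.5821·111.32)² + (-1.5256·69.67)²) = √(4198.958612 + 11297.256286) = 124.4838 km
S4–S7: √((-0.7987·111.32)² + (-0.8017·69.67)²) = √(7905.216423 + 3119.718356) = 104.9997 km
S5–S6: √((1.7933·111.32)² + (-1.0858·69.67)²) = √(39852.199185 + 5722.572397) = 213.4825 km
S5–S7: √((0.4125·111.32)² + (-0.3619·69.67)²) = √(2108.600480 + 635.724263) = 52.3863 km
S6–S7: √((-1.3808·111.32)² + (0.7239·69.67)²) = √(23626.965768 + 2543.599754) = 161.7732 km
Closest pair: S1–S6 at 11.3855 km.

S1 and S6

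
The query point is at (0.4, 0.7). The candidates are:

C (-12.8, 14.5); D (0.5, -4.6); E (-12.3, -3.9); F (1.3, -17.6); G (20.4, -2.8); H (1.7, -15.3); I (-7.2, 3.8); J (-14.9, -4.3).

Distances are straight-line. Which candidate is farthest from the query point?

Distances from (0.4, 0.7):
C: √((-13.2)² + (13.8)²) = √(174.2400 + 190.4400) = 19.10
D: √((0.1)² + (-5.3)²) = √(0.0100 + 28.0900) = 5.30
E: √((-12.7)² + (-4.6)²) = √(161.2900 + 21.1600) = 13.51
F: √((0.9)² + (-18.3)²) = √(0.8100 + 334.8900) = 18.32
G: √((20.0)² + (-3.5)²) = √(400.0000 + 12.2500) = 20.30
H: √((1.3)² + (-16.0)²) = √(1.6900 + 256.0000) = 16.05
I: √((-7.6)² + (3.1)²) = √(57.7600 + 9.6100) = 8.21
J: √((-15.3)² + (-5.0)²) = √(234.0900 + 25.0000) = 16.10
Maximum: G at 20.30.

G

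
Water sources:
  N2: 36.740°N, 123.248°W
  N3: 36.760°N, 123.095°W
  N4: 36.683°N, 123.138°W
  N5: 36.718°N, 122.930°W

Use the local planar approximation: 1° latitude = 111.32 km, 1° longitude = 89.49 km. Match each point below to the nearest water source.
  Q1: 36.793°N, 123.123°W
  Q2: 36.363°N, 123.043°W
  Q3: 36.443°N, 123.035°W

Q1 at 36.793°N, 123.123°W:
  N2: 12.647 km
  N3: 4.447 km
  N4: 12.319 km
  N5: 19.184 km
  → nearest: N3 (4.447 km)
Q2 at 36.363°N, 123.043°W:
  N2: 45.802 km
  N3: 44.438 km
  N4: 36.623 km
  N5: 40.792 km
  → nearest: N4 (36.623 km)
Q3 at 36.443°N, 123.035°W:
  N2: 38.163 km
  N3: 35.695 km
  N4: 28.262 km
  N5: 32.023 km
  → nearest: N4 (28.262 km)

Q1→N3; Q2→N4; Q3→N4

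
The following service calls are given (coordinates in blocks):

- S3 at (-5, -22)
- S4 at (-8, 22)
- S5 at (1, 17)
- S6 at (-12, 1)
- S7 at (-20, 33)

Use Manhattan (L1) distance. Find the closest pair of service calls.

S4 and S5

Pairwise distances:
S4–S5: 14 blocks
S4–S7: 23 blocks
S4–S6: 25 blocks
S5–S6: 29 blocks
S3–S6: 30 blocks
S5–S7: 37 blocks
S6–S7: 40 blocks
S3–S5: 45 blocks
S3–S4: 47 blocks
S3–S7: 70 blocks
Closest pair: S4–S5 at 14 blocks.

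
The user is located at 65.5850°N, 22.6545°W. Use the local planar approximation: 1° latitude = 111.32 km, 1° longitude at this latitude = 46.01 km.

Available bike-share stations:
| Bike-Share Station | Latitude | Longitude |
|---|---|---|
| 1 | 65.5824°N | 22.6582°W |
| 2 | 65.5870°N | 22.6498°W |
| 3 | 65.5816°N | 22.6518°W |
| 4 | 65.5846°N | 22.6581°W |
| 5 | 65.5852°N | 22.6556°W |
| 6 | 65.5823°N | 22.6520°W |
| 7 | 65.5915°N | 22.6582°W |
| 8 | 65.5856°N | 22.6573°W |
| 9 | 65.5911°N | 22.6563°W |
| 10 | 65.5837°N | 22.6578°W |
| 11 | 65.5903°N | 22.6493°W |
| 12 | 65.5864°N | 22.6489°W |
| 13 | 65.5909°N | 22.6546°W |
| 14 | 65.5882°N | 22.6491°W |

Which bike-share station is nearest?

5

Distances from 65.5850°N, 22.6545°W:
1: √((-0.0026·111.32)² + (-0.0037·46.01)²) = √(0.083771 + 0.028981) = 0.3358 km
2: √((0.0020·111.32)² + (0.0047·46.01)²) = √(0.049569 + 0.046763) = 0.3104 km
3: √((-0.0034·111.32)² + (0.0027·46.01)²) = √(0.143253 + 0.015432) = 0.3984 km
4: √((-0.0004·111.32)² + (-0.0036·46.01)²) = √(0.001983 + 0.027435) = 0.1715 km
5: √((0.0002·111.32)² + (-0.0011·46.01)²) = √(0.000496 + 0.002561) = 0.0553 km
6: √((-0.0027·111.32)² + (0.0025·46.01)²) = √(0.090339 + 0.013231) = 0.3218 km
7: √((0.0065·111.32)² + (-0.0037·46.01)²) = √(0.523568 + 0.028981) = 0.7433 km
8: √((0.0006·111.32)² + (-0.0028·46.01)²) = √(0.004461 + 0.016597) = 0.1451 km
9: √((0.0061·111.32)² + (-0.0018·46.01)²) = √(0.461112 + 0.006859) = 0.6841 km
10: √((-0.0013·111.32)² + (-0.0033·46.01)²) = √(0.020943 + 0.023053) = 0.2098 km
11: √((0.0053·111.32)² + (0.0052·46.01)²) = √(0.348095 + 0.057242) = 0.6367 km
12: √((0.0014·111.32)² + (0.0056·46.01)²) = √(0.024289 + 0.066387) = 0.3011 km
13: √((0.0059·111.32)² + (-0.0001·46.01)²) = √(0.431370 + 0.000021) = 0.6568 km
14: √((0.0032·111.32)² + (0.0054·46.01)²) = √(0.126896 + 0.061729) = 0.4343 km
Minimum: 5 at 0.0553 km.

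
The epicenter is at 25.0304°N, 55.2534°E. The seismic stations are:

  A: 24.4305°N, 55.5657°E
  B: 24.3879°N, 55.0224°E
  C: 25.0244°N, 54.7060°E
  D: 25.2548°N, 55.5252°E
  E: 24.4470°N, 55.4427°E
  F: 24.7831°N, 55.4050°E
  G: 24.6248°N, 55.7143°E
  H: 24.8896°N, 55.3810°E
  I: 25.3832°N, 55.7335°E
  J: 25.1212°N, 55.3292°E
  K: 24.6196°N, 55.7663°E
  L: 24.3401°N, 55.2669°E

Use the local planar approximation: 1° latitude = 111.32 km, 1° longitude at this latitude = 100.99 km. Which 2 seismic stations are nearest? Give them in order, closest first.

Distances from 25.0304°N, 55.2534°E:
A: √((-0.5999·111.32)² + (0.3123·100.99)²) = √(4459.684331 + 994.719686) = 73.8539 km
B: √((-0.6425·111.32)² + (-0.2310·100.99)²) = √(5115.553834 + 544.227777) = 75.2315 km
C: √((-0.0060·111.32)² + (-0.5474·100.99)²) = √(0.446117 + 3056.091342) = 55.2860 km
D: √((0.2244·111.32)² + (0.2718·100.99)²) = √(624.010792 + 753.452103) = 37.1142 km
E: √((-0.5834·111.32)² + (0.1893·100.99)²) = √(4217.734566 + 365.475250) = 67.6994 km
F: √((-0.2473·111.32)² + (0.1516·100.99)²) = √(757.869846 + 234.398672) = 31.5003 km
G: √((-0.4056·111.32)² + (0.4609·100.99)²) = √(2038.648200 + 2166.557206) = 64.8476 km
H: √((-0.1408·111.32)² + (0.1276·100.99)²) = √(245.669762 + 166.057346) = 20.2911 km
I: √((0.3528·111.32)² + (0.4801·100.99)²) = √(1542.423198 + 2350.824219) = 62.3959 km
J: √((0.0908·111.32)² + (0.0758·100.99)²) = √(102.168753 + 58.599668) = 12.6794 km
K: √((-0.4108·111.32)² + (0.5129·100.99)²) = √(2091.256314 + 2683.009081) = 69.0961 km
L: √((-0.6903·111.32)² + (0.0135·100.99)²) = √(5905.030459 + 1.858764) = 76.8563 km
Sorted: J (12.6794 km) < H (20.2911 km) < F (31.5003 km) < D (37.1142 km) < …

J, H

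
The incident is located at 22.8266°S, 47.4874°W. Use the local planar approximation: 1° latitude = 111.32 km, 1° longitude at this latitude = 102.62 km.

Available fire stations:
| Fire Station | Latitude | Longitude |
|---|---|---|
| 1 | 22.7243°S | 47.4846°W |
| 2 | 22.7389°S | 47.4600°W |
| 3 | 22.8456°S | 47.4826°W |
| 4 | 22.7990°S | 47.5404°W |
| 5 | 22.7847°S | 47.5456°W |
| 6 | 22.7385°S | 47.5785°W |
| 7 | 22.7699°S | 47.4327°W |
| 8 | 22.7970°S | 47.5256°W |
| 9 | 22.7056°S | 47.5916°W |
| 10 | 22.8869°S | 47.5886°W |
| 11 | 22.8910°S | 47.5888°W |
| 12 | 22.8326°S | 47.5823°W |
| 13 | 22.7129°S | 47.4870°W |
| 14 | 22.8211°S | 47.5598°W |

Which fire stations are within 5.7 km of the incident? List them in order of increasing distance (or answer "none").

Distances from 22.8266°S, 47.4874°W:
1: √((0.1023·111.32)² + (0.0028·102.62)²) = √(129.687364 + 0.082562) = 11.3917 km
2: √((0.0877·111.32)² + (0.0274·102.62)²) = √(95.311561 + 7.906152) = 10.1596 km
3: √((-0.0190·111.32)² + (0.0048·102.62)²) = √(4.473563 + 0.242631) = 2.1717 km
4: √((0.0276·111.32)² + (-0.0530·102.62)²) = √(9.439838 + 29.581198) = 6.2467 km
5: √((0.0419·111.32)² + (-0.0582·102.62)²) = √(21.755769 + 35.670565) = 7.5780 km
6: √((0.0881·111.32)² + (-0.0911·102.62)²) = √(96.182976 + 87.397855) = 13.5492 km
7: √((0.0567·111.32)² + (0.0547·102.62)²) = √(39.839375 + 31.509294) = 8.4468 km
8: √((0.0296·111.32)² + (-0.0382·102.62)²) = √(10.857499 + 15.367059) = 5.1210 km
9: √((0.1210·111.32)² + (-0.1042·102.62)²) = √(181.433357 + 114.340335) = 17.1981 km
10: √((-0.0603·111.32)² + (-0.1012·102.62)²) = √(45.058945 + 107.851216) = 12.3657 km
11: √((-0.0644·111.32)² + (-0.1014·102.62)²) = √(51.394676 + 108.277927) = 12.6362 km
12: √((-0.0060·111.32)² + (-0.0949·102.62)²) = √(0.446117 + 94.841070) = 9.7615 km
13: √((0.1137·111.32)² + (0.0004·102.62)²) = √(160.201775 + 0.001685) = 12.6572 km
14: √((0.0055·111.32)² + (-0.0724·102.62)²) = √(0.374862 + 55.200264) = 7.4549 km
Threshold 5.7 km: 3 (2.1717 km), 8 (5.1210 km) are within range.

3, 8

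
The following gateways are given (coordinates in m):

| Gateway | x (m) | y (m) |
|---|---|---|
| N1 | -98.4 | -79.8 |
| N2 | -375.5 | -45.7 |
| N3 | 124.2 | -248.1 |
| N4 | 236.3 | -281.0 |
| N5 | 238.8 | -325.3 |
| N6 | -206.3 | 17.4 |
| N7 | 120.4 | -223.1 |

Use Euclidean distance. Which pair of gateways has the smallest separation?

Pairwise distances:
N1–N2: 279.2 m
N1–N3: 279.1 m
N1–N4: 390.5 m
N1–N5: 417.1 m
N1–N6: 145.2 m
N1–N7: 261.5 m
N2–N3: 539.1 m
N2–N4: 655.5 m
N2–N5: 674.9 m
N2–N6: 180.6 m
N2–N7: 526.7 m
N3–N4: 116.8 m
N3–N5: 138.2 m
N3–N6: 423.9 m
N3–N7: 25.3 m
N4–N5: 44.4 m
N4–N6: 533.8 m
N4–N7: 129.6 m
N5–N6: 561.7 m
N5–N7: 156.4 m
N6–N7: 405.7 m
Closest pair: N3–N7 at 25.3 m.

N3 and N7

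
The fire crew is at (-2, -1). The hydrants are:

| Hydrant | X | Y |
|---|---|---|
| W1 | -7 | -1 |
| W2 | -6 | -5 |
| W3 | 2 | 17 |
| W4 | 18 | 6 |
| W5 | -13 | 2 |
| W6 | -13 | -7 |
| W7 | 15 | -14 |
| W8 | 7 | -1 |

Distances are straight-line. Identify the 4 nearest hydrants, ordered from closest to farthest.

Distances from (-2, -1):
W1: 5.0
W2: 5.7
W3: 18.4
W4: 21.2
W5: 11.4
W6: 12.5
W7: 21.4
W8: 9.0
Sorted: W1 (5.0) < W2 (5.7) < W8 (9.0) < W5 (11.4) < W6 (12.5) < W3 (18.4) < …

W1, W2, W8, W5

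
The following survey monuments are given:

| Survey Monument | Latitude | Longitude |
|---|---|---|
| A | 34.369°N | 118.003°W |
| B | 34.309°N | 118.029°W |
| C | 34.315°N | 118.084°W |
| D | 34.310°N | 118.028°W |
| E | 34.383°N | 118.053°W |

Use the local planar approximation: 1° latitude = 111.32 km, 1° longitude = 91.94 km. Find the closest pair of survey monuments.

B and D

Pairwise distances:
B–D: √((0.001·111.32)² + (0.001·91.94)²) = √(0.01239 + 0.00845) = 0.144 km
A–E: √((0.014·111.32)² + (-0.050·91.94)²) = √(2.42886 + 21.13241) = 4.854 km
B–C: √((0.006·111.32)² + (-0.055·91.94)²) = √(0.44612 + 25.57021) = 5.101 km
C–D: √((-0.005·111.32)² + (0.056·91.94)²) = √(0.30980 + 26.50849) = 5.179 km
A–D: √((-0.059·111.32)² + (-0.025·91.94)²) = √(43.13705 + 5.28310) = 6.958 km
A–B: √((-0.060·111.32)² + (-0.026·91.94)²) = √(44.61171 + 5.71420) = 7.094 km
C–E: √((0.068·111.32)² + (0.031·91.94)²) = √(57.30127 + 8.12330) = 8.089 km
D–E: √((0.073·111.32)² + (-0.025·91.94)²) = √(66.03773 + 5.28310) = 8.445 km
B–E: √((0.074·111.32)² + (-0.024·91.94)²) = √(67.85937 + 4.86891) = 8.528 km
A–C: √((-0.054·111.32)² + (-0.081·91.94)²) = √(36.13549 + 55.45989) = 9.571 km
Closest pair: B–D at 0.144 km.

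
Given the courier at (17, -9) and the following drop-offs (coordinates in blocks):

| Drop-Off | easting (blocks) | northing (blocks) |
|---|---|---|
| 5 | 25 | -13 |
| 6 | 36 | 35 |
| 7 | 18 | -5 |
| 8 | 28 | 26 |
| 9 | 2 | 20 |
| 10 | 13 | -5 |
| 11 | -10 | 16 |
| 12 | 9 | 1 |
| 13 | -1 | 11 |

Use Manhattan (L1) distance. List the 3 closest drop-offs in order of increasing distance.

Distances from (17, -9):
5: |8| + |-4| = 8 + 4 = 12 blocks
6: |19| + |44| = 19 + 44 = 63 blocks
7: |1| + |4| = 1 + 4 = 5 blocks
8: |11| + |35| = 11 + 35 = 46 blocks
9: |-15| + |29| = 15 + 29 = 44 blocks
10: |-4| + |4| = 4 + 4 = 8 blocks
11: |-27| + |25| = 27 + 25 = 52 blocks
12: |-8| + |10| = 8 + 10 = 18 blocks
13: |-18| + |20| = 18 + 20 = 38 blocks
Sorted: 7 (5 blocks) < 10 (8 blocks) < 5 (12 blocks) < 12 (18 blocks) < 13 (38 blocks) < …

7, 10, 5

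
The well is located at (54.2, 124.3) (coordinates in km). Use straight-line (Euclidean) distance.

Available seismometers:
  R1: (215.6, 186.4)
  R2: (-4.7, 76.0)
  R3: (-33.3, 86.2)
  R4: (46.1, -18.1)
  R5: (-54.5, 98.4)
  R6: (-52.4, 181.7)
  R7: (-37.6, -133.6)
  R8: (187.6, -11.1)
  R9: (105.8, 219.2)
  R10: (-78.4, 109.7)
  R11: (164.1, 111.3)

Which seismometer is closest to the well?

Distances from (54.2, 124.3):
R1: √((161.4)² + (62.1)²) = √(26049.960 + 3856.410) = 172.9 km
R2: √((-58.9)² + (-48.3)²) = √(3469.210 + 2332.890) = 76.2 km
R3: √((-87.5)² + (-38.1)²) = √(7656.250 + 1451.610) = 95.4 km
R4: √((-8.1)² + (-142.4)²) = √(65.610 + 20277.760) = 142.6 km
R5: √((-108.7)² + (-25.9)²) = √(11815.690 + 670.810) = 111.7 km
R6: √((-106.6)² + (57.4)²) = √(11363.560 + 3294.760) = 121.1 km
R7: √((-91.8)² + (-257.9)²) = √(8427.240 + 66512.410) = 273.8 km
R8: √((133.4)² + (-135.4)²) = √(17795.560 + 18333.160) = 190.1 km
R9: √((51.6)² + (94.9)²) = √(2662.560 + 9006.010) = 108.0 km
R10: √((-132.6)² + (-14.6)²) = √(17582.760 + 213.160) = 133.4 km
R11: √((109.9)² + (-13.0)²) = √(12078.010 + 169.000) = 110.7 km
Minimum: R2 at 76.2 km.

R2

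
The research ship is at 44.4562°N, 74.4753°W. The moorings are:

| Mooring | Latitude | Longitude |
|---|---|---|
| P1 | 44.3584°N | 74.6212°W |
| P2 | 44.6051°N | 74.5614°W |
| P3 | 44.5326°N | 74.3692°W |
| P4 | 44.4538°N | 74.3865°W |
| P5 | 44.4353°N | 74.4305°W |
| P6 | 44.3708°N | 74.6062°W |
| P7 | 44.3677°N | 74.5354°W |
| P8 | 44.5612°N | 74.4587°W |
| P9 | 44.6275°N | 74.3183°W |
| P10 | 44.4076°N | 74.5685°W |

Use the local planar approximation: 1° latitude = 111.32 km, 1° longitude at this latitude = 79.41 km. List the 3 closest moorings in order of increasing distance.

P5, P4, P10

Distances from 44.4562°N, 74.4753°W:
P1: 15.8985 km
P2: 17.9303 km
P3: 11.9716 km
P4: 7.0567 km
P5: 4.2508 km
P6: 14.0865 km
P7: 10.9469 km
P8: 11.7627 km
P9: 22.7830 km
P10: 9.1676 km
Sorted: P5 (4.2508 km) < P4 (7.0567 km) < P10 (9.1676 km) < P7 (10.9469 km) < P8 (11.7627 km) < …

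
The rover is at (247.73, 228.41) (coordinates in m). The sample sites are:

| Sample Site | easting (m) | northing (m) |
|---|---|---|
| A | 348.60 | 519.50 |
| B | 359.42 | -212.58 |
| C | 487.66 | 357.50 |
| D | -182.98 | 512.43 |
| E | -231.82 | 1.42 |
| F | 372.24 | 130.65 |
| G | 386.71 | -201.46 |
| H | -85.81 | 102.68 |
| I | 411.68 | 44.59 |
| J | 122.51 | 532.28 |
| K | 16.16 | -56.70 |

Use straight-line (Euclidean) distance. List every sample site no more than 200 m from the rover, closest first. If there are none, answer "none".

Distances from (247.73, 228.41):
A: 308.07 m
B: 454.91 m
C: 272.45 m
D: 515.92 m
E: 530.56 m
F: 158.30 m
G: 451.78 m
H: 356.45 m
I: 246.31 m
J: 328.66 m
K: 367.30 m
Threshold 200 m: F (158.30 m) is within range.

F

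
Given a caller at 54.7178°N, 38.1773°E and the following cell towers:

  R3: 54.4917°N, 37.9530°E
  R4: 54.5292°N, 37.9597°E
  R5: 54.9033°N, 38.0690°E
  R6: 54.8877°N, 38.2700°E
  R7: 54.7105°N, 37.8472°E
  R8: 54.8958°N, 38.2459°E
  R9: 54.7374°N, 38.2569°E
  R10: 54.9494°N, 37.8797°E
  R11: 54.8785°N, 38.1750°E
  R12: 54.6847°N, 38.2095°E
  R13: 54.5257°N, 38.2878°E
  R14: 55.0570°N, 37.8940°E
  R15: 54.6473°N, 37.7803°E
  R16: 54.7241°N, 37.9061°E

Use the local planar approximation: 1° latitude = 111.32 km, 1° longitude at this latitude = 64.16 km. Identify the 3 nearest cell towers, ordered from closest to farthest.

R12, R9, R16

Distances from 54.7178°N, 38.1773°E:
R3: √((-0.2261·111.32)² + (-0.2243·64.16)²) = √(633.501314 + 207.103414) = 28.9932 km
R4: √((-0.1886·111.32)² + (-0.2176·64.16)²) = √(440.788009 + 194.915552) = 25.2132 km
R5: √((0.1855·111.32)² + (-0.1083·64.16)²) = √(426.416718 + 48.282041) = 21.7876 km
R6: √((0.1699·111.32)² + (0.0927·64.16)²) = √(357.711706 + 35.374326) = 19.8264 km
R7: √((-0.0073·111.32)² + (-0.3301·64.16)²) = √(0.660377 + 448.559190) = 21.1948 km
R8: √((0.1780·111.32)² + (0.0686·64.16)²) = √(392.632640 + 19.372111) = 20.2979 km
R9: √((0.0196·111.32)² + (0.0796·64.16)²) = √(4.760565 + 26.082838) = 5.5537 km
R10: √((0.2316·111.32)² + (-0.2976·64.16)²) = √(664.696674 + 364.581447) = 32.0824 km
R11: √((0.1607·111.32)² + (-0.0023·64.16)²) = √(320.020757 + 0.021776) = 17.8897 km
R12: √((-0.0331·111.32)² + (0.0322·64.16)²) = √(13.576955 + 4.268158) = 4.2243 km
R13: √((-0.1921·111.32)² + (0.1105·64.16)²) = √(457.299920 + 50.263563) = 22.5292 km
R14: √((0.3392·111.32)² + (-0.2833·64.16)²) = √(1425.798267 + 330.386170) = 41.9069 km
R15: √((-0.0705·111.32)² + (-0.3970·64.16)²) = √(61.592046 + 648.798331) = 26.6531 km
R16: √((0.0063·111.32)² + (-0.2712·64.16)²) = √(0.491844 + 302.766682) = 17.4143 km
Sorted: R12 (4.2243 km) < R9 (5.5537 km) < R16 (17.4143 km) < R11 (17.8897 km) < R6 (19.8264 km) < …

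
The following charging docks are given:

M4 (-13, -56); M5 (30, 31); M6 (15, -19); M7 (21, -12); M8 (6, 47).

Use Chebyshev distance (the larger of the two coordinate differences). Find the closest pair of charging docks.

Pairwise distances:
M4–M5: 87
M4–M6: 37
M4–M7: 44
M4–M8: 103
M5–M6: 50
M5–M7: 43
M5–M8: 24
M6–M7: 7
M6–M8: 66
M7–M8: 59
Closest pair: M6–M7 at 7.

M6 and M7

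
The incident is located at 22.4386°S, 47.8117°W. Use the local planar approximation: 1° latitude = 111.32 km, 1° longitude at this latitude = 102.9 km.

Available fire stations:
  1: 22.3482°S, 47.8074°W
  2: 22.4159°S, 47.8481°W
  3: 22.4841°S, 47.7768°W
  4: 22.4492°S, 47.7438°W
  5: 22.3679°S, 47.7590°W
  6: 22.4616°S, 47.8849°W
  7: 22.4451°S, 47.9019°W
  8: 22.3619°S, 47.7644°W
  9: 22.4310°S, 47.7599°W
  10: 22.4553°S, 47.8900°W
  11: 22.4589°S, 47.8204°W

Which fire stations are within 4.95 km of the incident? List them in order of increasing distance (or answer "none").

Distances from 22.4386°S, 47.8117°W:
1: √((0.0904·111.32)² + (0.0043·102.9)²) = √(101.270570 + 0.195780) = 10.0731 km
2: √((0.0227·111.32)² + (-0.0364·102.9)²) = √(6.385547 + 14.029220) = 4.5183 km
3: √((-0.0455·111.32)² + (0.0349·102.9)²) = √(25.654833 + 12.896789) = 6.2090 km
4: √((-0.0106·111.32)² + (0.0679·102.9)²) = √(1.392381 + 48.816911) = 7.0859 km
5: √((0.0707·111.32)² + (0.0527·102.9)²) = √(61.942000 + 29.407085) = 9.5577 km
6: √((-0.0230·111.32)² + (-0.0732·102.9)²) = √(6.555443 + 56.735242) = 7.9555 km
7: √((-0.0065·111.32)² + (-0.0902·102.9)²) = √(0.523568 + 86.147727) = 9.3097 km
8: √((0.0767·111.32)² + (0.0473·102.9)²) = √(72.901611 + 23.689344) = 9.8281 km
9: √((0.0076·111.32)² + (0.0518·102.9)²) = √(0.715770 + 28.411245) = 5.3969 km
10: √((-0.0167·111.32)² + (-0.0783·102.9)²) = √(3.456045 + 64.916377) = 8.2688 km
11: √((-0.0203·111.32)² + (-0.0087·102.9)²) = √(5.106678 + 0.801437) = 2.4307 km
Threshold 4.95 km: 11 (2.4307 km), 2 (4.5183 km) are within range.

11, 2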